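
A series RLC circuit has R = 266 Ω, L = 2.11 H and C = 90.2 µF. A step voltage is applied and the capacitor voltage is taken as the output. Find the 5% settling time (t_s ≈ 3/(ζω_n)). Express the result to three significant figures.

t_s ≈ 0.0476 s

For a series RLC circuit (capacitor voltage as output), ω_n = 1/√(LC) = 1/√(2.11 H · 90.2 µF) = 72.5 rad/s.
ζ = (R/2)·√(C/L) = (266/2)·√(90.2 µF/2.11 H) = 0.870.
t_s ≈ 3/(ζω_n) = 0.0476 s.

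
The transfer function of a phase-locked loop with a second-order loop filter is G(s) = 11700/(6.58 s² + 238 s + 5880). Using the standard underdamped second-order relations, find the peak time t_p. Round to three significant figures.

Dividing through by 6.58: denominator becomes s² + 36.17 s + 893.6.
So ω_n = √893.6 = 29.9 rad/s and ζ = 36.17/(2·29.9) = 0.605.
ω_d = ω_n√(1−ζ²) = 23.8 rad/s. t_p = π/ω_d = 0.132 s.

t_p ≈ 0.132 s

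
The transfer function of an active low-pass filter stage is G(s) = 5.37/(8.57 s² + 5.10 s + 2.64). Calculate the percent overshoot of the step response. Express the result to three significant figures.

%OS ≈ 13.6%

Dividing through by 8.57: denominator becomes s² + 0.5951 s + 0.3081.
So ω_n = √0.3081 = 0.555 rad/s and ζ = 0.5951/(2·0.555) = 0.536.
%OS = 100·exp(−πζ/√(1−ζ²)) = 13.6%.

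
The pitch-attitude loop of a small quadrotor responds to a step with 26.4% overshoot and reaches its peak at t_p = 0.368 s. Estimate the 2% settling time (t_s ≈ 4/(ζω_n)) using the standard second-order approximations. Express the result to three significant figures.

t_s ≈ 1.11 s

ζ from %OS: ζ = |ln 0.264|/√(π²+ln²0.264) = 0.390.
t_p = π/ω_d ⇒ ω_d = 8.54 rad/s; then ω_n = ω_d/√(1−ζ²) = 9.27 rad/s.
t_s ≈ 4/(ζω_n) = 4/(0.390·9.27) = 1.11 s.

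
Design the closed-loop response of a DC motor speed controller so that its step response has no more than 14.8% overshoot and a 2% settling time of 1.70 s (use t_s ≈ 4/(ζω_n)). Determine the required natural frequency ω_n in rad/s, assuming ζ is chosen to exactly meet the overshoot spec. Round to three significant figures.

ζ = −ln(OS)/√(π² + (ln OS)²). With OS = 0.148, ln OS = −1.911 and ζ = 1.911/3.677 = 0.520.
From t_s ≈ 4/(ζω_n): ω_n = 4/(ζ·t_s) = 4/(0.520·1.70) = 4.53 rad/s.

ω_n ≈ 4.53 rad/s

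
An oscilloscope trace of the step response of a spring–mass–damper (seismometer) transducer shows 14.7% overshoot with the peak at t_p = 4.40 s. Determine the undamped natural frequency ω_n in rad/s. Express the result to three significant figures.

ζ from %OS: ζ = |ln 0.147|/√(π²+ln²0.147) = 0.521.
t_p = π/ω_d ⇒ ω_d = 0.714 rad/s; then ω_n = ω_d/√(1−ζ²) = 0.836 rad/s.

ω_n ≈ 0.836 rad/s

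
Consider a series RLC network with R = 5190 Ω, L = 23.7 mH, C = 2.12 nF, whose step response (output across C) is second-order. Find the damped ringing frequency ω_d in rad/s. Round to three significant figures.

For a series RLC circuit (capacitor voltage as output), ω_n = 1/√(LC) = 1/√(23.7 mH · 2.12 nF) = 141000 rad/s.
ζ = (R/2)·√(C/L) = (5190/2)·√(2.12 nF/23.7 mH) = 0.776.
ω_d = 141000·√(1 − 0.776²) = 89000 rad/s.

ω_d ≈ 89000 rad/s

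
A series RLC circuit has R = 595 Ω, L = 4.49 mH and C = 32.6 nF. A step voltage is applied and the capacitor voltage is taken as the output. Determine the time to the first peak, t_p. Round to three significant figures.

For a series RLC circuit (capacitor voltage as output), ω_n = 1/√(LC) = 1/√(4.49 mH · 32.6 nF) = 82700 rad/s.
ζ = (R/2)·√(C/L) = (595/2)·√(32.6 nF/4.49 mH) = 0.802.
ω_d = ω_n√(1−ζ²) = 49400 rad/s. t_p = π/ω_d = 0.0000636 s.

t_p ≈ 0.0000636 s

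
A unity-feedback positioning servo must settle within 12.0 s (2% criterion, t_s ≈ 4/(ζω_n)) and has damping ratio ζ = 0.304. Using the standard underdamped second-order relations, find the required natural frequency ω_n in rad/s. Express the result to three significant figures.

ω_n ≈ 1.10 rad/s

Rearranging t_s ≈ 4/(ζω_n) gives ω_n = 4/(ζ·t_s) = 4/(0.304 × 12.0) = 1.10 rad/s.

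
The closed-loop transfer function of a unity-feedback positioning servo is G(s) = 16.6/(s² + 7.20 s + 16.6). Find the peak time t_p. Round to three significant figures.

Comparing the denominator to s² + 2ζω_n s + ω_n²: ω_n = √16.6 = 4.07 rad/s, and 2ζω_n = 7.20 so ζ = 7.20/(2·4.07) = 0.884.
ω_d = 4.07·√(1 − 0.884²) = 1.91 rad/s. Then t_p = π/ω_d = 1.65 s.

t_p ≈ 1.65 s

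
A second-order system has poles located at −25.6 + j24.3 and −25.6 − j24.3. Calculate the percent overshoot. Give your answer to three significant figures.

%OS ≈ 3.65%

|pole| = ω_n = √(25.6² + 24.3²) = 35.3 rad/s; ζ = cos θ = σ/ω_n = 0.725.
%OS = 100 e^{−πζ/√(1−ζ²)} with ζ = 0.725 gives 3.65%.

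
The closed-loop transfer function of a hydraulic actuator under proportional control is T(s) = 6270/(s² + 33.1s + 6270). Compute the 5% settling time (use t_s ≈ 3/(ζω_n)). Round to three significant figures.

Matching coefficients with s² + 2ζω_n s + ω_n² gives ω_n² = 6270 ⇒ ω_n = 79.2 rad/s, and ζ = 33.1/(2ω_n) = 0.209.
t_s ≈ 3/(ζω_n) = 3/(0.209·79.2) = 0.181 s.

t_s ≈ 0.181 s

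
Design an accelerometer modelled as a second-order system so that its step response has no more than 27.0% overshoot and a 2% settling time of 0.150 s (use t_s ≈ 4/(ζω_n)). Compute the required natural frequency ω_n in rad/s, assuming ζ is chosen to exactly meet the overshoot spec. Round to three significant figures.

ω_n ≈ 69.3 rad/s

From %OS = 100·exp(−πζ/√(1−ζ²)), invert to get ζ = −ln(OS)/√(π² + ln²(OS)) with OS = 0.270.
−ln 0.270 = 1.309, so ζ = 1.309/√(π² + 1.714) = 0.385.
Then ω_n = 4/(ζ t_s) = 4/(0.385 × 0.150) = 69.3 rad/s.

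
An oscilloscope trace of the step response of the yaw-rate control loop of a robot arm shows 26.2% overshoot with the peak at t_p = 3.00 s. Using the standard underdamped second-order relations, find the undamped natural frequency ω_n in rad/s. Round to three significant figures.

ζ from %OS: ζ = |ln 0.262|/√(π²+ln²0.262) = 0.392.
t_p = π/ω_d ⇒ ω_d = 1.05 rad/s; then ω_n = ω_d/√(1−ζ²) = 1.14 rad/s.

ω_n ≈ 1.14 rad/s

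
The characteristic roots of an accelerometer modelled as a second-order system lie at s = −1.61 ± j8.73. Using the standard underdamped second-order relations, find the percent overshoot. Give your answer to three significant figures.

|pole| = ω_n = √(1.61² + 8.73²) = 8.88 rad/s; ζ = cos θ = σ/ω_n = 0.181.
%OS = 100·exp(−πζ/√(1−ζ²)) = 56.0%.

%OS ≈ 56.0%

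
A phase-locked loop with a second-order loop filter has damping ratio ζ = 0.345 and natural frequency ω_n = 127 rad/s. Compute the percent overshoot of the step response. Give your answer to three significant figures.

For an underdamped second-order system, %OS = 100·exp(−πζ/√(1−ζ²)).
πζ/√(1−ζ²) = π·0.345/√(1−0.119) = 1.155, so %OS = 100·e^(−1.155) = 31.5%.

%OS ≈ 31.5%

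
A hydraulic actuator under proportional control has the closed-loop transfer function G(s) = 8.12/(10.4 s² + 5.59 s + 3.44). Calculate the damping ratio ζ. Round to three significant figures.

ζ ≈ 0.467

Dividing through by 10.4: denominator becomes s² + 0.5375 s + 0.3308.
So ω_n = √0.3308 = 0.575 rad/s and ζ = 0.5375/(2·0.575) = 0.467.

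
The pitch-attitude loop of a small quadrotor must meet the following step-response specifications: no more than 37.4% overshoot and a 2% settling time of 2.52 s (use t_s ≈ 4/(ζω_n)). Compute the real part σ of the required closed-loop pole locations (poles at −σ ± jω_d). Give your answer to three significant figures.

The settling-time spec alone fixes σ = ζω_n = 4/t_s = 4/2.52 = 1.59.
(Overshoot then fixes ζ = 0.299 and hence ω_d = σ·√(1−ζ²)/ζ = 5.07 rad/s.)

σ ≈ 1.59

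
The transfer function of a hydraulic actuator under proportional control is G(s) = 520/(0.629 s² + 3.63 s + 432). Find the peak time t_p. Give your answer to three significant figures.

Dividing through by 0.629: denominator becomes s² + 5.771 s + 686.8.
So ω_n = √686.8 = 26.2 rad/s and ζ = 5.771/(2·26.2) = 0.110.
ω_d = 26.2·√(1 − 0.110²) = 26.0 rad/s. t_p = π/ω_d = 0.121 s.

t_p ≈ 0.121 s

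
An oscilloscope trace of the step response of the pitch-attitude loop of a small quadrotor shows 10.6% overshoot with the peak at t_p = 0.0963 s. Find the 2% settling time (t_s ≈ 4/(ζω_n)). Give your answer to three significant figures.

t_s ≈ 0.172 s

From the overshoot, ζ = −ln(OS)/√(π²+ln²(OS)) = 0.581.
t_p = π/ω_d ⇒ ω_d = 32.6 rad/s; then ω_n = ω_d/√(1−ζ²) = 40.1 rad/s.
t_s ≈ 4/(ζω_n) = 4/(0.581·40.1) = 0.172 s.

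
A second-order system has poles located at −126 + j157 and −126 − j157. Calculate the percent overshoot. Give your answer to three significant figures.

%OS ≈ 8.04%

With σ = 126, ω_d = 157: ω_n = √(σ²+ω_d²) = 201 rad/s, ζ = σ/ω_n = 0.626.
%OS = 100 e^{−πζ/√(1−ζ²)} with ζ = 0.626 gives 8.04%.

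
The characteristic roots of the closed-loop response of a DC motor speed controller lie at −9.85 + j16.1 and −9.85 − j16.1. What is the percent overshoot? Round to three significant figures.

|pole| = ω_n = √(9.85² + 16.1²) = 18.9 rad/s; ζ = cos θ = σ/ω_n = 0.522.
%OS = 100 e^{−πζ/√(1−ζ²)} with ζ = 0.522 gives 14.6%.

%OS ≈ 14.6%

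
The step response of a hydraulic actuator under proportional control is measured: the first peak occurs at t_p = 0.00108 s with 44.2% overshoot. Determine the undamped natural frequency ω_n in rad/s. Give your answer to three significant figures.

ω_n ≈ 3010 rad/s

ζ from %OS: ζ = |ln 0.442|/√(π²+ln²0.442) = 0.252.
From t_p = π/ω_d, ω_d = π/0.00108 = 2910 rad/s, so ω_n = ω_d/√(1−ζ²) = 3010 rad/s.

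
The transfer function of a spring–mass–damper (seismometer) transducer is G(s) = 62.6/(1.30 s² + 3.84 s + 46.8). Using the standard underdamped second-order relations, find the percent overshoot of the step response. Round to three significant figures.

Dividing through by 1.30: denominator becomes s² + 2.954 s + 36.00.
So ω_n = √36.00 = 6.00 rad/s and ζ = 2.954/(2·6.00) = 0.246.
%OS = 100·exp(−πζ/√(1−ζ²)) = 45.0%.

%OS ≈ 45.0%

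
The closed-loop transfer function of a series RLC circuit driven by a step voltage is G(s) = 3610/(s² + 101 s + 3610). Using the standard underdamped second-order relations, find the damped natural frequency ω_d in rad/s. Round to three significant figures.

Matching coefficients with s² + 2ζω_n s + ω_n² gives ω_n² = 3610 ⇒ ω_n = 60.1 rad/s, and ζ = 101/(2ω_n) = 0.841.
ω_d = 60.1·√(1 − 0.841²) = 32.6 rad/s.

ω_d ≈ 32.6 rad/s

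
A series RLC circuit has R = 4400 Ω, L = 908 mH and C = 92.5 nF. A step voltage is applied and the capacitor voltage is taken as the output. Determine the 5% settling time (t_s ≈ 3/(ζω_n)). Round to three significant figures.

t_s ≈ 0.00124 s

For a series RLC circuit (capacitor voltage as output), ω_n = 1/√(LC) = 1/√(908 mH · 92.5 nF) = 3450 rad/s.
ζ = (R/2)·√(C/L) = (4400/2)·√(92.5 nF/908 mH) = 0.702.
t_s ≈ 3/(ζω_n) = 0.00124 s.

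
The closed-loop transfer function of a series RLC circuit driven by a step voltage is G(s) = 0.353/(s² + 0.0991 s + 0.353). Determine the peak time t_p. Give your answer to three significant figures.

Matching coefficients with s² + 2ζω_n s + ω_n² gives ω_n² = 0.353 ⇒ ω_n = 0.594 rad/s, and ζ = 0.0991/(2ω_n) = 0.0834.
The damped frequency ω_d = ω_n√(1−ζ²) = 0.592 rad/s. Then t_p = π/ω_d = 5.31 s.

t_p ≈ 5.31 s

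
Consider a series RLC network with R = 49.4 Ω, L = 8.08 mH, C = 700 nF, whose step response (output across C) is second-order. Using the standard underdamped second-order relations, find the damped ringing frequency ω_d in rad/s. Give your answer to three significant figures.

ω_d ≈ 12900 rad/s

For a series RLC circuit (capacitor voltage as output), ω_n = 1/√(LC) = 1/√(8.08 mH · 700 nF) = 13300 rad/s.
ζ = (R/2)·√(C/L) = (49.4/2)·√(700 nF/8.08 mH) = 0.230.
ω_d = 13300·√(1 − 0.230²) = 12900 rad/s.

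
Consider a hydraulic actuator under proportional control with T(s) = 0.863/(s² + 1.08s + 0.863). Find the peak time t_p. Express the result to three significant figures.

Matching coefficients with s² + 2ζω_n s + ω_n² gives ω_n² = 0.863 ⇒ ω_n = 0.929 rad/s, and ζ = 1.08/(2ω_n) = 0.581.
ω_d = 0.929·√(1 − 0.581²) = 0.756 rad/s. Then t_p = π/ω_d = 4.16 s.

t_p ≈ 4.16 s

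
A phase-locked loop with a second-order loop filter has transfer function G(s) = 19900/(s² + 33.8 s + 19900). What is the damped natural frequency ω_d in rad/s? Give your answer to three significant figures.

ω_d ≈ 140 rad/s

ω_n = √19900 = 141 rad/s; ζ = 33.8/(2·141) = 0.120.
The damped frequency ω_d = ω_n√(1−ζ²) = 140 rad/s.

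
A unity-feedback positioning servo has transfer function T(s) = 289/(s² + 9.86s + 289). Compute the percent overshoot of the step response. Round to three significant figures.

Comparing the denominator to s² + 2ζω_n s + ω_n²: ω_n = √289 = 17.0 rad/s, and 2ζω_n = 9.86 so ζ = 9.86/(2·17.0) = 0.290.
Overshoot: exp(−π·0.290/√(1−0.290²)) = 0.386, i.e. 38.6%.

%OS ≈ 38.6%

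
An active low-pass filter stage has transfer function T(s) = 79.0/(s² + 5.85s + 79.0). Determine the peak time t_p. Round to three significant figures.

ω_n = √79.0 = 8.89 rad/s; ζ = 5.85/(2·8.89) = 0.329.
The damped frequency ω_d = ω_n√(1−ζ²) = 8.39 rad/s. Then t_p = π/ω_d = 0.374 s.

t_p ≈ 0.374 s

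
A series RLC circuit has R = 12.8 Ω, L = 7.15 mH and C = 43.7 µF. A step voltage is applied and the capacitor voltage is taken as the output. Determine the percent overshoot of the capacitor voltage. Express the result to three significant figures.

%OS ≈ 16.3%

For a series RLC circuit (capacitor voltage as output), ω_n = 1/√(LC) = 1/√(7.15 mH · 43.7 µF) = 1790 rad/s.
ζ = (R/2)·√(C/L) = (12.8/2)·√(43.7 µF/7.15 mH) = 0.500.
Overshoot: exp(−π·0.500/√(1−0.500²)) = 0.163, i.e. 16.3%.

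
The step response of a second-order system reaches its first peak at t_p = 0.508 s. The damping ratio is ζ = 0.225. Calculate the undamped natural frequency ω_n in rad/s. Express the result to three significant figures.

Peak time t_p = π/ω_d, so ω_d = π/t_p = π/0.508 = 6.18 rad/s.
ω_n = ω_d/√(1−ζ²) = 6.18/√0.949 = 6.35 rad/s.

ω_n ≈ 6.35 rad/s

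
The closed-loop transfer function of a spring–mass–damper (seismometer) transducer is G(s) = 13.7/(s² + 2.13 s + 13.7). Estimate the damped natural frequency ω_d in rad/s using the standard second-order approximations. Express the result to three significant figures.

Matching coefficients with s² + 2ζω_n s + ω_n² gives ω_n² = 13.7 ⇒ ω_n = 3.70 rad/s, and ζ = 2.13/(2ω_n) = 0.288.
ω_d = ω_n√(1−ζ²) = 3.54 rad/s.

ω_d ≈ 3.54 rad/s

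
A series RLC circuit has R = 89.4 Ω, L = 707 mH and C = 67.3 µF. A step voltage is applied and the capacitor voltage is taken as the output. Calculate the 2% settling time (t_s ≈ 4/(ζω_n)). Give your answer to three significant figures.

For a series RLC circuit (capacitor voltage as output), ω_n = 1/√(LC) = 1/√(707 mH · 67.3 µF) = 145 rad/s.
ζ = (R/2)·√(C/L) = (89.4/2)·√(67.3 µF/707 mH) = 0.436.
t_s ≈ 4/(ζω_n) = 0.0633 s.

t_s ≈ 0.0633 s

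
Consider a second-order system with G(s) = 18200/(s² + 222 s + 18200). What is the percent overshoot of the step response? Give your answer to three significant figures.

Matching coefficients with s² + 2ζω_n s + ω_n² gives ω_n² = 18200 ⇒ ω_n = 135 rad/s, and ζ = 222/(2ω_n) = 0.823.
%OS = 100·exp(−πζ/√(1−ζ²)) = 1.06%.

%OS ≈ 1.06%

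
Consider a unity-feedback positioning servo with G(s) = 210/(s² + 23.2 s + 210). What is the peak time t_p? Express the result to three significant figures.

Comparing the denominator to s² + 2ζω_n s + ω_n²: ω_n = √210 = 14.5 rad/s, and 2ζω_n = 23.2 so ζ = 23.2/(2·14.5) = 0.800.
ω_d = 14.5·√(1 − 0.800²) = 8.69 rad/s. Then t_p = π/ω_d = 0.362 s.

t_p ≈ 0.362 s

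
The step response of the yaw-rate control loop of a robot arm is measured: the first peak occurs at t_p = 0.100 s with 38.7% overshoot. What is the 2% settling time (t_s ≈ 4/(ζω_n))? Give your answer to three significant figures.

t_s ≈ 0.421 s

The overshoot fixes ζ = −ln(OS)/√(π²+ln²(OS)) = 0.289.
t_p = π/ω_d ⇒ ω_d = 31.4 rad/s; then ω_n = ω_d/√(1−ζ²) = 32.8 rad/s.
t_s ≈ 4/(ζω_n) = 4/(0.289·32.8) = 0.421 s.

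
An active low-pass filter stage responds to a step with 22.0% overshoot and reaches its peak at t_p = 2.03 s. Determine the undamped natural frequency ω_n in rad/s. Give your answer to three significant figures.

ω_n ≈ 1.72 rad/s

The overshoot fixes ζ = −ln(OS)/√(π²+ln²(OS)) = 0.434.
t_p = π/ω_d ⇒ ω_d = 1.55 rad/s; then ω_n = ω_d/√(1−ζ²) = 1.72 rad/s.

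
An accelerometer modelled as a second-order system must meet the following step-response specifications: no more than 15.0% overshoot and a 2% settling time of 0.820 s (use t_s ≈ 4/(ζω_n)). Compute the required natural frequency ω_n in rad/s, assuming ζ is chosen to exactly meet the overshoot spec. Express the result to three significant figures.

Inverting the overshoot relation: ζ = |ln 0.150|/√(π² + ln²0.150) = 0.517.
Then ω_n = 4/(ζ t_s) = 4/(0.517 × 0.820) = 9.44 rad/s.

ω_n ≈ 9.44 rad/s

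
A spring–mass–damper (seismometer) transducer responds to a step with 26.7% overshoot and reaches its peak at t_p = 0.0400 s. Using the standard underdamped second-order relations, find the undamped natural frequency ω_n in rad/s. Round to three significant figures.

The overshoot fixes ζ = −ln(OS)/√(π²+ln²(OS)) = 0.387.
t_p = π/ω_d ⇒ ω_d = 78.5 rad/s; then ω_n = ω_d/√(1−ζ²) = 85.2 rad/s.

ω_n ≈ 85.2 rad/s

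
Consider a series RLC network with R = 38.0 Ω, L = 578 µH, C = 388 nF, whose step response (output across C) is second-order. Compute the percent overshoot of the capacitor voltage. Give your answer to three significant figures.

For a series RLC circuit (capacitor voltage as output), ω_n = 1/√(LC) = 1/√(578 µH · 388 nF) = 66800 rad/s.
ζ = (R/2)·√(C/L) = (38.0/2)·√(388 nF/578 µH) = 0.492.
%OS = 100 e^{−πζ/√(1−ζ²)} with ζ = 0.492 gives 16.9%.

%OS ≈ 16.9%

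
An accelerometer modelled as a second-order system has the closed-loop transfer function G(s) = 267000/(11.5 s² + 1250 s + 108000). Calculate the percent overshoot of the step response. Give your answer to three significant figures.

Dividing through by 11.5: denominator becomes s² + 108.7 s + 9391.
So ω_n = √9391 = 96.9 rad/s and ζ = 108.7/(2·96.9) = 0.561.
Overshoot: exp(−π·0.561/√(1−0.561²)) = 0.119, i.e. 11.9%.

%OS ≈ 11.9%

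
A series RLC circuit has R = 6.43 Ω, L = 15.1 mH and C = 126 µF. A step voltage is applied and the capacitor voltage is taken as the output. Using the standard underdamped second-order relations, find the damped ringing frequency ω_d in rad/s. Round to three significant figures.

ω_d ≈ 693 rad/s

For a series RLC circuit (capacitor voltage as output), ω_n = 1/√(LC) = 1/√(15.1 mH · 126 µF) = 725 rad/s.
ζ = (R/2)·√(C/L) = (6.43/2)·√(126 µF/15.1 mH) = 0.294.
The damped frequency ω_d = ω_n√(1−ζ²) = 693 rad/s.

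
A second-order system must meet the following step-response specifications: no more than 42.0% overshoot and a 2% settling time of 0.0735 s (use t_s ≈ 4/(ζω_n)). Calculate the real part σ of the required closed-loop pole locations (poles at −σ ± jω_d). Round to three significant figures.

The settling-time spec alone fixes σ = ζω_n = 4/t_s = 4/0.0735 = 54.4.
(Overshoot then fixes ζ = 0.266 and hence ω_d = σ·√(1−ζ²)/ζ = 197 rad/s.)

σ ≈ 54.4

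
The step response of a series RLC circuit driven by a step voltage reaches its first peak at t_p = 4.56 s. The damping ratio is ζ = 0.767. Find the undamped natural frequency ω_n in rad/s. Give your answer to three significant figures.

ω_n ≈ 1.07 rad/s

Peak time t_p = π/ω_d, so ω_d = π/t_p = π/4.56 = 0.689 rad/s.
ω_n = ω_d/√(1−ζ²) = 0.689/√0.412 = 1.07 rad/s.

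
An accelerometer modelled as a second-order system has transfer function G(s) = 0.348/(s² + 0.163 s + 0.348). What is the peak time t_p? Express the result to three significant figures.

ω_n = √0.348 = 0.590 rad/s; ζ = 0.163/(2·0.590) = 0.138.
ω_d = 0.590·√(1 − 0.138²) = 0.584 rad/s. Then t_p = π/ω_d = 5.38 s.

t_p ≈ 5.38 s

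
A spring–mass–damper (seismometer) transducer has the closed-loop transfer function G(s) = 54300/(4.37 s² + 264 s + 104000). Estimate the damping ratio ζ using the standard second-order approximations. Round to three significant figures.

ζ ≈ 0.196

Dividing through by 4.37: denominator becomes s² + 60.41 s + 23800.
So ω_n = √23800 = 154 rad/s and ζ = 60.41/(2·154) = 0.196.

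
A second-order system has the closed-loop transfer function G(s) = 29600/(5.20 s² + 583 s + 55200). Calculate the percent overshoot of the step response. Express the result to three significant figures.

%OS ≈ 13.0%

Dividing through by 5.20: denominator becomes s² + 112.1 s + 10620.
So ω_n = √10620 = 103 rad/s and ζ = 112.1/(2·103) = 0.544.
Overshoot: exp(−π·0.544/√(1−0.544²)) = 0.130, i.e. 13.0%.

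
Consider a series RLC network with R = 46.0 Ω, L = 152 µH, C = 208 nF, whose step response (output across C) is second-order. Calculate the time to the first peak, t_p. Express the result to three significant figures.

For a series RLC circuit (capacitor voltage as output), ω_n = 1/√(LC) = 1/√(152 µH · 208 nF) = 178000 rad/s.
ζ = (R/2)·√(C/L) = (46.0/2)·√(208 nF/152 µH) = 0.851.
The damped frequency ω_d = ω_n√(1−ζ²) = 93500 rad/s. t_p = π/ω_d = 0.0000336 s.

t_p ≈ 0.0000336 s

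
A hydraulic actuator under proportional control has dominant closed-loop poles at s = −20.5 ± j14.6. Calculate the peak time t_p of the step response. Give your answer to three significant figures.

t_p = π/ω_d with ω_d = 14.6 (the imaginary part), so t_p = 0.215 s.

t_p ≈ 0.215 s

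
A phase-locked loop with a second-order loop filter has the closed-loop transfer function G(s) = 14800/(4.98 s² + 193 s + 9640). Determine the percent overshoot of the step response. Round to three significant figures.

Dividing through by 4.98: denominator becomes s² + 38.76 s + 1936.
So ω_n = √1936 = 44.0 rad/s and ζ = 38.76/(2·44.0) = 0.440.
Overshoot: exp(−π·0.440/√(1−0.440²)) = 0.214, i.e. 21.4%.

%OS ≈ 21.4%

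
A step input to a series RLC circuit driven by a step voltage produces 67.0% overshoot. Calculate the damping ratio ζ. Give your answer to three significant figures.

ζ ≈ 0.126

Inverting the overshoot relation: ζ = |ln 0.670|/√(π² + ln²0.670) = 0.126.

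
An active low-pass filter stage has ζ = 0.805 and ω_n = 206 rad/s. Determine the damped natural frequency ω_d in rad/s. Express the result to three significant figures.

ω_d = ω_n√(1−ζ²) = 206·√0.352 = 122 rad/s.

ω_d ≈ 122 rad/s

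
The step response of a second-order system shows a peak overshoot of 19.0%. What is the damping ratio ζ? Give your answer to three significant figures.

Inverting the overshoot relation: ζ = |ln 0.190|/√(π² + ln²0.190) = 0.467.

ζ ≈ 0.467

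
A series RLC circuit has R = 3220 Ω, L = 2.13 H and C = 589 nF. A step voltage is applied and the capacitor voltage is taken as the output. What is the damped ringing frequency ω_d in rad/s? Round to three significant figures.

For a series RLC circuit (capacitor voltage as output), ω_n = 1/√(LC) = 1/√(2.13 H · 589 nF) = 893 rad/s.
ζ = (R/2)·√(C/L) = (3220/2)·√(589 nF/2.13 H) = 0.847.
ω_d = ω_n√(1−ζ²) = 475 rad/s.

ω_d ≈ 475 rad/s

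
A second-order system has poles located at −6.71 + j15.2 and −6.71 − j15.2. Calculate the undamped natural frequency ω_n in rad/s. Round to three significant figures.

With σ = 6.71, ω_d = 15.2: ω_n = √(σ²+ω_d²) = 16.6 rad/s, ζ = σ/ω_n = 0.404.

ω_n ≈ 16.6 rad/s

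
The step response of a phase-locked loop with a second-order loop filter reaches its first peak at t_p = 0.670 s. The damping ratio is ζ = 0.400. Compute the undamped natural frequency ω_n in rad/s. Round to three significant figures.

Peak time t_p = π/ω_d, so ω_d = π/t_p = π/0.670 = 4.69 rad/s.
ω_n = ω_d/√(1−ζ²) = 4.69/√0.840 = 5.12 rad/s.

ω_n ≈ 5.12 rad/s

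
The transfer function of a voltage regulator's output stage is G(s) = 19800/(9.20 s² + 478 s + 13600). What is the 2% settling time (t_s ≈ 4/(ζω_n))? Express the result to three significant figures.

t_s ≈ 0.154 s

Dividing through by 9.20: denominator becomes s² + 51.96 s + 1478.
So ω_n = √1478 = 38.4 rad/s and ζ = 51.96/(2·38.4) = 0.676.
t_s ≈ 4/(ζω_n) = 0.154 s.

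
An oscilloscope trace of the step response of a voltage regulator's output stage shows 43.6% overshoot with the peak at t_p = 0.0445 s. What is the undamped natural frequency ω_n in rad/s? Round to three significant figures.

The overshoot fixes ζ = −ln(OS)/√(π²+ln²(OS)) = 0.255.
From t_p = π/ω_d, ω_d = π/0.0445 = 70.6 rad/s, so ω_n = ω_d/√(1−ζ²) = 73.0 rad/s.

ω_n ≈ 73.0 rad/s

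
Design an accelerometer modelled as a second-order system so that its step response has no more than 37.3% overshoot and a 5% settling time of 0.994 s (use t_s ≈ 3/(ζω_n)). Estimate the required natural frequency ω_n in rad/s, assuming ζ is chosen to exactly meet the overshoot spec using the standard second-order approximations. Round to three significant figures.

Inverting the overshoot relation: ζ = |ln 0.373|/√(π² + ln²0.373) = 0.300.
From t_s ≈ 3/(ζω_n): ω_n = 3/(ζ·t_s) = 3/(0.300·0.994) = 10.1 rad/s.

ω_n ≈ 10.1 rad/s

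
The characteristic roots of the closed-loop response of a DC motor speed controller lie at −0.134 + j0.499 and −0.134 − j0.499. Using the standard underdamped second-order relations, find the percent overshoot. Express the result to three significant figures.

%OS ≈ 43.0%

The poles are at −σ ± jω_d with σ = 0.134 and ω_d = 0.499, so ω_n = √(σ²+ω_d²) = 0.517 rad/s and ζ = σ/ω_n = 0.259.
%OS = 100 e^{−πζ/√(1−ζ²)} with ζ = 0.259 gives 43.0%.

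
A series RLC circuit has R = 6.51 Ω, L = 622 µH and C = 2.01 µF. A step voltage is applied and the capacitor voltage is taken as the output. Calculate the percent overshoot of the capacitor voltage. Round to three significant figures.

For a series RLC circuit (capacitor voltage as output), ω_n = 1/√(LC) = 1/√(622 µH · 2.01 µF) = 28300 rad/s.
ζ = (R/2)·√(C/L) = (6.51/2)·√(2.01 µF/622 µH) = 0.185.
%OS = 100 e^{−πζ/√(1−ζ²)} with ζ = 0.185 gives 55.3%.

%OS ≈ 55.3%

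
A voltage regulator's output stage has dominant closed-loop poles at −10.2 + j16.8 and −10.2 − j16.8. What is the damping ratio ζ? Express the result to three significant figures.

ζ ≈ 0.519

With σ = 10.2, ω_d = 16.8: ω_n = √(σ²+ω_d²) = 19.7 rad/s, ζ = σ/ω_n = 0.519.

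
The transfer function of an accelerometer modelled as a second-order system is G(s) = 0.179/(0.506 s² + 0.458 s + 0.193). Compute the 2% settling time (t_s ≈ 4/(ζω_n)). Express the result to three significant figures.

Dividing through by 0.506: denominator becomes s² + 0.9051 s + 0.3814.
So ω_n = √0.3814 = 0.618 rad/s and ζ = 0.9051/(2·0.618) = 0.733.
t_s ≈ 4/(ζω_n) = 8.84 s.

t_s ≈ 8.84 s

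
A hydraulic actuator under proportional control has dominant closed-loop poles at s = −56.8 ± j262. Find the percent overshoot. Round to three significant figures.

%OS ≈ 50.6%

|pole| = ω_n = √(56.8² + 262²) = 268 rad/s; ζ = cos θ = σ/ω_n = 0.212.
Overshoot: exp(−π·0.212/√(1−0.212²)) = 0.506, i.e. 50.6%.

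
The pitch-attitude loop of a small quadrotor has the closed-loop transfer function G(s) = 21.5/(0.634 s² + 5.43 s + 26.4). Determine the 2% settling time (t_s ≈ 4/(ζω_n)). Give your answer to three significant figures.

Dividing through by 0.634: denominator becomes s² + 8.565 s + 41.64.
So ω_n = √41.64 = 6.45 rad/s and ζ = 8.565/(2·6.45) = 0.664.
t_s ≈ 4/(ζω_n) = 0.934 s.

t_s ≈ 0.934 s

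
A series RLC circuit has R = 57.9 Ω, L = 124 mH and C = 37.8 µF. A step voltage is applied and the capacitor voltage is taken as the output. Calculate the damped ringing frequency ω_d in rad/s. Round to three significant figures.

For a series RLC circuit (capacitor voltage as output), ω_n = 1/√(LC) = 1/√(124 mH · 37.8 µF) = 462 rad/s.
ζ = (R/2)·√(C/L) = (57.9/2)·√(37.8 µF/124 mH) = 0.505.
The damped frequency ω_d = ω_n√(1−ζ²) = 399 rad/s.

ω_d ≈ 399 rad/s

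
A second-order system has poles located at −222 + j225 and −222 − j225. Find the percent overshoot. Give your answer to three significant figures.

|pole| = ω_n = √(222² + 225²) = 316 rad/s; ζ = cos θ = σ/ω_n = 0.702.
%OS = 100 e^{−πζ/√(1−ζ²)} with ζ = 0.702 gives 4.51%.

%OS ≈ 4.51%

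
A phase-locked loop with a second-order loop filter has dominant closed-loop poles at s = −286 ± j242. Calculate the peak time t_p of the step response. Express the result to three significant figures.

t_p = π/ω_d with ω_d = 242 (the imaginary part), so t_p = 0.0130 s.

t_p ≈ 0.0130 s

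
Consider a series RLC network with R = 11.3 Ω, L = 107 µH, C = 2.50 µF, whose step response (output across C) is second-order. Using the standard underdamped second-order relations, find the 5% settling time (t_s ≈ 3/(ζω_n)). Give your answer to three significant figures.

For a series RLC circuit (capacitor voltage as output), ω_n = 1/√(LC) = 1/√(107 µH · 2.50 µF) = 61100 rad/s.
ζ = (R/2)·√(C/L) = (11.3/2)·√(2.50 µF/107 µH) = 0.864.
t_s ≈ 3/(ζω_n) = 0.0000568 s.

t_s ≈ 0.0000568 s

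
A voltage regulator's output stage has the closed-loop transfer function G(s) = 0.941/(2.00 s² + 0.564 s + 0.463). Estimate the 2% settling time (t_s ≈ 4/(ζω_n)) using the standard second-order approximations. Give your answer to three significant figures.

Dividing through by 2.00: denominator becomes s² + 0.2820 s + 0.2315.
So ω_n = √0.2315 = 0.481 rad/s and ζ = 0.2820/(2·0.481) = 0.293.
t_s ≈ 4/(ζω_n) = 28.4 s.

t_s ≈ 28.4 s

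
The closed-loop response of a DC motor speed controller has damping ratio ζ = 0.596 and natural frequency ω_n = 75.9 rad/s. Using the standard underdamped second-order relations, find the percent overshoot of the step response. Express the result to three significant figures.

%OS ≈ 9.71%

For an underdamped second-order system, %OS = 100·exp(−πζ/√(1−ζ²)).
πζ/√(1−ζ²) = π·0.596/√(1−0.355) = 2.332, so %OS = 100·e^(−2.332) = 9.71%.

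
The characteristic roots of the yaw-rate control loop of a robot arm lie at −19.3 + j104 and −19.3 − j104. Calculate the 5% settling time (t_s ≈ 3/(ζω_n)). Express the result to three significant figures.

For poles at −σ ± jω_d, ζω_n = σ = 19.3, so t_s ≈ 3/σ = 0.155 s.

t_s ≈ 0.155 s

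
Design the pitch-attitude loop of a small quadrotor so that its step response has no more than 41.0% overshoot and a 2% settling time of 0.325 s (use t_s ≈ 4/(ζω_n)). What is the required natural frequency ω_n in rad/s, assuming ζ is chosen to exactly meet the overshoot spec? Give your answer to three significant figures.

From %OS = 100·exp(−πζ/√(1−ζ²)), invert to get ζ = −ln(OS)/√(π² + ln²(OS)) with OS = 0.410.
−ln 0.410 = 0.8916, so ζ = 0.8916/√(π² + 0.7949) = 0.273.
From t_s ≈ 4/(ζω_n): ω_n = 4/(ζ·t_s) = 4/(0.273·0.325) = 45.1 rad/s.

ω_n ≈ 45.1 rad/s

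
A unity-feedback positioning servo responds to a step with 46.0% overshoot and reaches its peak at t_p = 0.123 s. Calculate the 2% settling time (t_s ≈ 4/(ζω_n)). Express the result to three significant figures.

From the overshoot, ζ = −ln(OS)/√(π²+ln²(OS)) = 0.240.
From t_p = π/ω_d, ω_d = π/0.123 = 25.5 rad/s, so ω_n = ω_d/√(1−ζ²) = 26.3 rad/s.
t_s ≈ 4/(ζω_n) = 4/(0.240·26.3) = 0.634 s.

t_s ≈ 0.634 s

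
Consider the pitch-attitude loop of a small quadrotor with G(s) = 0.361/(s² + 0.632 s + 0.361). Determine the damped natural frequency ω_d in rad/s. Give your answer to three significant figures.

Matching coefficients with s² + 2ζω_n s + ω_n² gives ω_n² = 0.361 ⇒ ω_n = 0.601 rad/s, and ζ = 0.632/(2ω_n) = 0.526.
ω_d = 0.601·√(1 − 0.526²) = 0.511 rad/s.

ω_d ≈ 0.511 rad/s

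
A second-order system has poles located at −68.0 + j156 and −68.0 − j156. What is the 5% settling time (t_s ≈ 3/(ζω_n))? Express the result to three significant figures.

For poles at −σ ± jω_d, ζω_n = σ = 68.0, so t_s ≈ 3/σ = 0.0441 s.

t_s ≈ 0.0441 s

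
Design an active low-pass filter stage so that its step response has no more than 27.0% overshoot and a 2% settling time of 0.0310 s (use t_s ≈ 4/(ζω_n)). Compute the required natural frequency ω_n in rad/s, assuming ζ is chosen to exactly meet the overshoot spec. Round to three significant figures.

ζ = −ln(OS)/√(π² + (ln OS)²). With OS = 0.270, ln OS = −1.309 and ζ = 1.309/3.404 = 0.385.
Then ω_n = 4/(ζ t_s) = 4/(0.385 × 0.0310) = 335 rad/s.

ω_n ≈ 335 rad/s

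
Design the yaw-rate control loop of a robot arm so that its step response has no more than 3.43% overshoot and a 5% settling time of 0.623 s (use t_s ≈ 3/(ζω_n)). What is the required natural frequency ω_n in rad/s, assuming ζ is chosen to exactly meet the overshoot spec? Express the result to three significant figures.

Inverting the overshoot relation: ζ = |ln 0.0343|/√(π² + ln²0.0343) = 0.732.
Then ω_n = 3/(ζ t_s) = 3/(0.732 × 0.623) = 6.58 rad/s.

ω_n ≈ 6.58 rad/s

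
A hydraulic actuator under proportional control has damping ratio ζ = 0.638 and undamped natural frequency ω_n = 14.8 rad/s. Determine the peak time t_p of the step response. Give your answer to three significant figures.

The damped frequency is ω_d = ω_n√(1−ζ²) = 14.8·√(1−0.407) = 11.4 rad/s.
Peak time t_p = π/ω_d = π/11.4 = 0.276 s.

t_p ≈ 0.276 s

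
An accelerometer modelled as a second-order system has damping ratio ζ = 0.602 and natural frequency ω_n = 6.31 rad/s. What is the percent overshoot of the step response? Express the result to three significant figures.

For an underdamped second-order system, %OS = 100·exp(−πζ/√(1−ζ²)).
πζ/√(1−ζ²) = π·0.602/√(1−0.362) = 2.369, so %OS = 100·e^(−2.369) = 9.36%.

%OS ≈ 9.36%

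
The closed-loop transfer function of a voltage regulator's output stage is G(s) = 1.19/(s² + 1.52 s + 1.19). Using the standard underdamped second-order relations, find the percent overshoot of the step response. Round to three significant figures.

Matching coefficients with s² + 2ζω_n s + ω_n² gives ω_n² = 1.19 ⇒ ω_n = 1.09 rad/s, and ζ = 1.52/(2ω_n) = 0.697.
Overshoot: exp(−π·0.697/√(1−0.697²)) = 0.0473, i.e. 4.73%.

%OS ≈ 4.73%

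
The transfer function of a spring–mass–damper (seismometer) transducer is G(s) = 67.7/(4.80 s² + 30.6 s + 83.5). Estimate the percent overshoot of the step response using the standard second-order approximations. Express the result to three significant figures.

%OS ≈ 2.42%

Dividing through by 4.80: denominator becomes s² + 6.375 s + 17.40.
So ω_n = √17.40 = 4.17 rad/s and ζ = 6.375/(2·4.17) = 0.764.
%OS = 100·exp(−πζ/√(1−ζ²)) = 2.42%.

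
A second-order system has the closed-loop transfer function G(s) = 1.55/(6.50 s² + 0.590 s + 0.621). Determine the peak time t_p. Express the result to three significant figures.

t_p ≈ 10.3 s

Dividing through by 6.50: denominator becomes s² + 0.09077 s + 0.09554.
So ω_n = √0.09554 = 0.309 rad/s and ζ = 0.09077/(2·0.309) = 0.147.
ω_d = 0.309·√(1 − 0.147²) = 0.306 rad/s. t_p = π/ω_d = 10.3 s.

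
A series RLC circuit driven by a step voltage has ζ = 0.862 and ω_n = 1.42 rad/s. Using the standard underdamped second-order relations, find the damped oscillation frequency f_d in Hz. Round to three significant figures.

f_d ≈ 0.115 Hz

ω_d = ω_n√(1−ζ²) = 1.42·√0.257 = 0.720 rad/s.
f_d = ω_d/(2π) = 0.115 Hz.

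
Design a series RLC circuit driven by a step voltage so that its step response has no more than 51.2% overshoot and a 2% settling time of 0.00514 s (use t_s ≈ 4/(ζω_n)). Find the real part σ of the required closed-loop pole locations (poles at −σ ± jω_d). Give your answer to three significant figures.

σ ≈ 778

The settling-time spec alone fixes σ = ζω_n = 4/t_s = 4/0.00514 = 778.
(Overshoot then fixes ζ = 0.208 and hence ω_d = σ·√(1−ζ²)/ζ = 3650 rad/s.)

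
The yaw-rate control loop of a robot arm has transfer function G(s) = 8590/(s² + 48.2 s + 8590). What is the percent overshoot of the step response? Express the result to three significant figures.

Matching coefficients with s² + 2ζω_n s + ω_n² gives ω_n² = 8590 ⇒ ω_n = 92.7 rad/s, and ζ = 48.2/(2ω_n) = 0.260.
%OS = 100 e^{−πζ/√(1−ζ²)} with ζ = 0.260 gives 42.9%.

%OS ≈ 42.9%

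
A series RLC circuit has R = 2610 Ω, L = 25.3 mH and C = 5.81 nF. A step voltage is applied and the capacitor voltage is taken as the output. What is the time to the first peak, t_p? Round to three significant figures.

For a series RLC circuit (capacitor voltage as output), ω_n = 1/√(LC) = 1/√(25.3 mH · 5.81 nF) = 82500 rad/s.
ζ = (R/2)·√(C/L) = (2610/2)·√(5.81 nF/25.3 mH) = 0.625.
ω_d = ω_n√(1−ζ²) = 64400 rad/s. t_p = π/ω_d = 0.0000488 s.

t_p ≈ 0.0000488 s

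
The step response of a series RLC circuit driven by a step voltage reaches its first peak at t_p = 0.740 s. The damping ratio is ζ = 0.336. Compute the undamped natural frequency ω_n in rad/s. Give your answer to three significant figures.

ω_n ≈ 4.51 rad/s

Peak time t_p = π/ω_d, so ω_d = π/t_p = π/0.740 = 4.25 rad/s.
ω_n = ω_d/√(1−ζ²) = 4.25/√0.887 = 4.51 rad/s.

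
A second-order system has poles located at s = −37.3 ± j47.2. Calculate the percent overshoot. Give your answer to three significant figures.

|pole| = ω_n = √(37.3² + 47.2²) = 60.2 rad/s; ζ = cos θ = σ/ω_n = 0.620.
%OS = 100·exp(−πζ/√(1−ζ²)) = 8.35%.

%OS ≈ 8.35%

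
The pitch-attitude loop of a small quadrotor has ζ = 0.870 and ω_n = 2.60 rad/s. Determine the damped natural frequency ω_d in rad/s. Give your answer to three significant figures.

ω_d ≈ 1.28 rad/s

ω_d = ω_n√(1−ζ²) = 2.60·√0.243 = 1.28 rad/s.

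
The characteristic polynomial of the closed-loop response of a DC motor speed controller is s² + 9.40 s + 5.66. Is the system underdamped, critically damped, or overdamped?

overdamped

a² − 4b = 66 > 0 (two distinct real roots); the system is overdamped.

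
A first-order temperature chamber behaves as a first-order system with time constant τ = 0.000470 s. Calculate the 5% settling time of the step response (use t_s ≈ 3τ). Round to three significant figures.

t_s ≈ 0.00141 s

t_s ≈ 3τ = 0.00141 s.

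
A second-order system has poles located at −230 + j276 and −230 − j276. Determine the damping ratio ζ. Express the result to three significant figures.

ζ ≈ 0.640

|pole| = ω_n = √(230² + 276²) = 359 rad/s; ζ = cos θ = σ/ω_n = 0.640.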